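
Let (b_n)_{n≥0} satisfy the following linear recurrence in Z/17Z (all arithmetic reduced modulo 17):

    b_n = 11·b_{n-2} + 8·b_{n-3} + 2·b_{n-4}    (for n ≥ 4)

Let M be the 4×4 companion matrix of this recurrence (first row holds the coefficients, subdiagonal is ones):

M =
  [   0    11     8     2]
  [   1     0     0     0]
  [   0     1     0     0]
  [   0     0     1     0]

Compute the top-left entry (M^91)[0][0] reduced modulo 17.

15

(M^91)[0][0] is the top entry after applying M 91 times to the unit state (1, 0, 0, 0). Equivalently it is h_{94} for the auxiliary sequence (h_n) obeying the same recurrence with h_3 = 1 and h_i = 0 for 0 ≤ i < 3:
h_4 = 0·1 + 11·0 + 8·0 + 2·0 = 0
h_5 = 0·0 + 11·1 + 8·0 + 2·0 = 11
h_6 = 0·11 + 11·0 + 8·1 + 2·0 = 8
h_7 = 0·8 + 11·11 + 8·0 + 2·1 = 4
h_8 = 0·4 + 11·8 + 8·11 + 2·0 = 6
h_9 = 0·6 + 11·4 + 8·8 + 2·11 = 11
h_10 = 0·11 + 11·6 + 8·4 + 2·8 = 12
h_11 = 0·12 + 11·11 + 8·6 + 2·4 = 7
h_12 = 0·7 + 11·12 + 8·11 + 2·6 = 11
h_13 = 0·11 + 11·7 + 8·12 + 2·11 = 8
h_14 = 0·8 + 11·11 + 8·7 + 2·12 = 14
h_15 = 0·14 + 11·8 + 8·11 + 2·7 = 3
h_16 = 0·3 + 11·14 + 8·8 + 2·11 = 2
h_17 = 0·2 + 11·3 + 8·14 + 2·8 = 8
h_18 = 0·8 + 11·2 + 8·3 + 2·14 = 6
h_19 = 0·6 + 11·8 + 8·2 + 2·3 = 8
h_20 = 0·8 + 11·6 + 8·8 + 2·2 = 15
h_21 = 0·15 + 11·8 + 8·6 + 2·8 = 16
h_22 = 0·16 + 11·15 + 8·8 + 2·6 = 3
h_23 = 0·3 + 11·16 + 8·15 + 2·8 = 6
h_24 = 0·6 + 11·3 + 8·16 + 2·15 = 4
h_25 = 0·4 + 11·6 + 8·3 + 2·16 = 3
h_26 = 0·3 + 11·4 + 8·6 + 2·3 = 13
h_27 = 0·13 + 11·3 + 8·4 + 2·6 = 9
h_28 = 0·9 + 11·13 + 8·3 + 2·4 = 5
h_29 = 0·5 + 11·9 + 8·13 + 2·3 = 5
h_30 = 0·5 + 11·5 + 8·9 + 2·13 = 0
h_31 = 0·0 + 11·5 + 8·5 + 2·9 = 11
h_32 = 0·11 + 11·0 + 8·5 + 2·5 = 16
h_33 = 0·16 + 11·11 + 8·0 + 2·5 = 12
h_34 = 0·12 + 11·16 + 8·11 + 2·0 = 9
h_35 = 0·9 + 11·12 + 8·16 + 2·11 = 10
h_36 = 0·10 + 11·9 + 8·12 + 2·16 = 6
h_37 = 0·6 + 11·10 + 8·9 + 2·12 = 2
h_38 = 0·2 + 11·6 + 8·10 + 2·9 = 11
h_39 = 0·11 + 11·2 + 8·6 + 2·10 = 5
h_40 = 0·5 + 11·11 + 8·2 + 2·6 = 13
h_41 = 0·13 + 11·5 + 8·11 + 2·2 = 11
h_42 = 0·11 + 11·13 + 8·5 + 2·11 = 1
h_43 = 0·1 + 11·11 + 8·13 + 2·5 = 14
h_44 = 0·14 + 11·1 + 8·11 + 2·13 = 6
h_45 = 0·6 + 11·14 + 8·1 + 2·11 = 14
h_46 = 0·14 + 11·6 + 8·14 + 2·1 = 10
h_47 = 0·10 + 11·14 + 8·6 + 2·14 = 9
h_48 = 0·9 + 11·10 + 8·14 + 2·6 = 13
h_49 = 0·13 + 11·9 + 8·10 + 2·14 = 3
h_50 = 0·3 + 11·13 + 8·9 + 2·10 = 14
h_51 = 0·14 + 11·3 + 8·13 + 2·9 = 2
h_52 = 0·2 + 11·14 + 8·3 + 2·13 = 0
h_53 = 0·0 + 11·2 + 8·14 + 2·3 = 4
h_54 = 0·4 + 11·0 + 8·2 + 2·14 = 10
h_55 = 0·10 + 11·4 + 8·0 + 2·2 = 14
h_56 = 0·14 + 11·10 + 8·4 + 2·0 = 6
h_57 = 0·6 + 11·14 + 8·10 + 2·4 = 4
h_58 = 0·4 + 11·6 + 8·14 + 2·10 = 11
h_59 = 0·11 + 11·4 + 8·6 + 2·14 = 1
h_60 = 0·1 + 11·11 + 8·4 + 2·6 = 12
h_61 = 0·12 + 11·1 + 8·11 + 2·4 = 5
h_62 = 0·5 + 11·12 + 8·1 + 2·11 = 9
h_63 = 0·9 + 11·5 + 8·12 + 2·1 = 0
h_64 = 0·0 + 11·9 + 8·5 + 2·12 = 10
h_65 = 0·10 + 11·0 + 8·9 + 2·5 = 14
h_66 = 0·14 + 11·10 + 8·0 + 2·9 = 9
h_67 = 0·9 + 11·14 + 8·10 + 2·0 = 13
h_68 = 0·13 + 11·9 + 8·14 + 2·10 = 10
h_69 = 0·10 + 11·13 + 8·9 + 2·14 = 5
h_70 = 0·5 + 11·10 + 8·13 + 2·9 = 11
h_71 = 0·11 + 11·5 + 8·10 + 2·13 = 8
h_72 = 0·8 + 11·11 + 8·5 + 2·10 = 11
h_73 = 0·11 + 11·8 + 8·11 + 2·5 = 16
h_74 = 0·16 + 11·11 + 8·8 + 2·11 = 3
h_75 = 0·3 + 11·16 + 8·11 + 2·8 = 8
h_76 = 0·8 + 11·3 + 8·16 + 2·11 = 13
h_77 = 0·13 + 11·8 + 8·3 + 2·16 = 8
h_78 = 0·8 + 11·13 + 8·8 + 2·3 = 9
h_79 = 0·9 + 11·8 + 8·13 + 2·8 = 4
h_80 = 0·4 + 11·9 + 8·8 + 2·13 = 2
h_81 = 0·2 + 11·4 + 8·9 + 2·8 = 13
h_82 = 0·13 + 11·2 + 8·4 + 2·9 = 4
h_83 = 0·4 + 11·13 + 8·2 + 2·4 = 14
h_84 = 0·14 + 11·4 + 8·13 + 2·2 = 16
h_85 = 0·16 + 11·14 + 8·4 + 2·13 = 8
h_86 = 0·8 + 11·16 + 8·14 + 2·4 = 7
h_87 = 0·7 + 11·8 + 8·16 + 2·14 = 6
h_88 = 0·6 + 11·7 + 8·8 + 2·16 = 3
h_89 = 0·3 + 11·6 + 8·7 + 2·8 = 2
h_90 = 0·2 + 11·3 + 8·6 + 2·7 = 10
h_91 = 0·10 + 11·2 + 8·3 + 2·6 = 7
h_92 = 0·7 + 11·10 + 8·2 + 2·3 = 13
h_93 = 0·13 + 11·7 + 8·10 + 2·2 = 8
h_94 = 0·8 + 11·13 + 8·7 + 2·10 = 15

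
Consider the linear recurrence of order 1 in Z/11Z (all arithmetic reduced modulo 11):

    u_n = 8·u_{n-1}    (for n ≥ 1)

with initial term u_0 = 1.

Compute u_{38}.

u_1 = 8·1 = 8
u_2 = 8·8 = 9
u_3 = 8·9 = 6
u_4 = 8·6 = 4
u_5 = 8·4 = 10
u_6 = 8·10 = 3
u_7 = 8·3 = 2
u_8 = 8·2 = 5
u_9 = 8·5 = 7
u_10 = 8·7 = 1
(u_10) = (1) = (u_0), so the sequence has period 10.
38 ≡ 8 (mod 10), hence u_38 = u_8 = 5.

5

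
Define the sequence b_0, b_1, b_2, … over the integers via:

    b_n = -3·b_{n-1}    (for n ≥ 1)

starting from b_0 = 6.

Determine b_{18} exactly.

2324522934

b_1 = -3·6 = -18
b_2 = -3·-18 = 54
b_3 = -3·54 = -162
b_4 = -3·-162 = 486
b_5 = -3·486 = -1458
b_6 = -3·-1458 = 4374
b_7 = -3·4374 = -13122
b_8 = -3·-13122 = 39366
b_9 = -3·39366 = -118098
b_10 = -3·-118098 = 354294
b_11 = -3·354294 = -1062882
b_12 = -3·-1062882 = 3188646
b_13 = -3·3188646 = -9565938
b_14 = -3·-9565938 = 28697814
b_15 = -3·28697814 = -86093442
b_16 = -3·-86093442 = 258280326
b_17 = -3·258280326 = -774840978
b_18 = -3·-774840978 = 2324522934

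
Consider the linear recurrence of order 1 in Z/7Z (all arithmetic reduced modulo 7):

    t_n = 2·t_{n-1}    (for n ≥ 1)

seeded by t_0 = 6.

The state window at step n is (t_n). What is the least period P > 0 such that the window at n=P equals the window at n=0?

3

n=0: window = (6)
n=1: window = (5)
n=2: window = (3)
n=3: window = (6)
window at n=3 equals window at n=0 → period = 3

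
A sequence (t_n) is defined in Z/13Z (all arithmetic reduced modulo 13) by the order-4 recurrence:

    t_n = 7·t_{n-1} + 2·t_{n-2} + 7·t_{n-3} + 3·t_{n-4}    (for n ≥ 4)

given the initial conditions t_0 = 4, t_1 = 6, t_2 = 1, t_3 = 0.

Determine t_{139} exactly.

2

t_4 = 7·0 + 2·1 + 7·6 + 3·4 = 4
t_5 = 7·4 + 2·0 + 7·1 + 3·6 = 1
t_6 = 7·1 + 2·4 + 7·0 + 3·1 = 5
t_7 = 7·5 + 2·1 + 7·4 + 3·0 = 0
t_8 = 7·0 + 2·5 + 7·1 + 3·4 = 3
t_9 = 7·3 + 2·0 + 7·5 + 3·1 = 7
Continuing the recurrence:
  t_10 = 5;  t_11 = 5;  t_12 = 12;  t_13 = 7;  t_14 = 6;  t_15 = 12
  t_16 = 12;  t_17 = 2;  t_18 = 10;  t_19 = 12;  t_20 = 11;  t_21 = 8
  t_22 = 10;  t_23 = 4;  t_24 = 7;  t_25 = 8;  t_26 = 11;  t_27 = 11
  t_28 = 7;  t_29 = 3;  t_30 = 2;  t_31 = 11;  t_32 = 6;  t_33 = 9
  t_34 = 2;  t_35 = 3;  t_36 = 2;  t_37 = 9;  t_38 = 3;  t_39 = 10
  t_40 = 2;  t_41 = 4;  t_42 = 7;  t_43 = 10;  t_44 = 1;  t_45 = 10
  t_46 = 7;  t_47 = 2;  t_48 = 10;  t_49 = 10;  t_50 = 8;  t_51 = 9
  t_52 = 10;  t_53 = 5;  t_54 = 12;  t_55 = 9;  t_56 = 9;  t_57 = 11
  t_58 = 12;  t_59 = 1;  t_60 = 5;  t_61 = 11;  t_62 = 0;  t_63 = 8
  t_64 = 5;  t_65 = 6;  t_66 = 4;  t_67 = 8;  t_68 = 4;  t_69 = 12
  t_70 = 4;  t_71 = 0;  t_72 = 0;  t_73 = 12;  t_74 = 5;  t_75 = 7
  t_76 = 0;  t_77 = 7;  t_78 = 9;  t_79 = 7;  t_80 = 12;  t_81 = 0
  t_82 = 9;  t_83 = 12;  t_84 = 8;  t_85 = 0;  t_86 = 10;  t_87 = 6
  t_88 = 8;  t_89 = 8;  t_90 = 1;  t_91 = 6;  t_92 = 7;  t_93 = 1
  t_94 = 1;  t_95 = 11;  t_96 = 3;  t_97 = 1;  t_98 = 2;  t_99 = 5
  t_100 = 3;  t_101 = 9;  t_102 = 6;  t_103 = 5;  t_104 = 2;  t_105 = 2
  t_106 = 6;  t_107 = 10;  t_108 = 11;  t_109 = 2;  t_110 = 7;  t_111 = 4
  t_112 = 11;  t_113 = 10;  t_114 = 11;  t_115 = 4;  t_116 = 10;  t_117 = 3
  t_118 = 11;  t_119 = 9;  t_120 = 6;  t_121 = 3;  t_122 = 12;  t_123 = 3
  t_124 = 6;  t_125 = 11;  t_126 = 3;  t_127 = 3;  t_128 = 5;  t_129 = 4
  t_130 = 3;  t_131 = 8;  t_132 = 1;  t_133 = 4;  t_134 = 4;  t_135 = 2
  t_136 = 1;  t_137 = 12
t_138 = 7·12 + 2·1 + 7·2 + 3·4 = 8
t_139 = 7·8 + 2·12 + 7·1 + 3·2 = 2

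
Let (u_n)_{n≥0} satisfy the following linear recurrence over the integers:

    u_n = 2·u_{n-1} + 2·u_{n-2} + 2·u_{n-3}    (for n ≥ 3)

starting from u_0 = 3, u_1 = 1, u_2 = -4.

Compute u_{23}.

-4345990656

u_3 = 2·-4 + 2·1 + 2·3 = 0
u_4 = 2·0 + 2·-4 + 2·1 = -6
u_5 = 2·-6 + 2·0 + 2·-4 = -20
u_6 = 2·-20 + 2·-6 + 2·0 = -52
u_7 = 2·-52 + 2·-20 + 2·-6 = -156
u_8 = 2·-156 + 2·-52 + 2·-20 = -456
u_9 = 2·-456 + 2·-156 + 2·-52 = -1328
u_10 = 2·-1328 + 2·-456 + 2·-156 = -3880
u_11 = 2·-3880 + 2·-1328 + 2·-456 = -11328
u_12 = 2·-11328 + 2·-3880 + 2·-1328 = -33072
u_13 = 2·-33072 + 2·-11328 + 2·-3880 = -96560
u_14 = 2·-96560 + 2·-33072 + 2·-11328 = -281920
u_15 = 2·-281920 + 2·-96560 + 2·-33072 = -823104
u_16 = 2·-823104 + 2·-281920 + 2·-96560 = -2403168
u_17 = 2·-2403168 + 2·-823104 + 2·-281920 = -7016384
u_18 = 2·-7016384 + 2·-2403168 + 2·-823104 = -20485312
u_19 = 2·-20485312 + 2·-7016384 + 2·-2403168 = -59809728
u_20 = 2·-59809728 + 2·-20485312 + 2·-7016384 = -174622848
u_21 = 2·-174622848 + 2·-59809728 + 2·-20485312 = -509835776
u_22 = 2·-509835776 + 2·-174622848 + 2·-59809728 = -1488536704
u_23 = 2·-1488536704 + 2·-509835776 + 2·-174622848 = -4345990656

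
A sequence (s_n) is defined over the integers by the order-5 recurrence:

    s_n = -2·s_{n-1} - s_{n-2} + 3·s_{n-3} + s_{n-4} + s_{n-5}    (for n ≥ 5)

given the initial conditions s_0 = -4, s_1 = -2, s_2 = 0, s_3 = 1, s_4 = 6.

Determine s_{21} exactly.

67413

s_5 = -2·6 + -1·1 + 3·0 + 1·-2 + 1·-4 = -19
s_6 = -2·-19 + -1·6 + 3·1 + 1·0 + 1·-2 = 33
s_7 = -2·33 + -1·-19 + 3·6 + 1·1 + 1·0 = -28
s_8 = -2·-28 + -1·33 + 3·-19 + 1·6 + 1·1 = -27
s_9 = -2·-27 + -1·-28 + 3·33 + 1·-19 + 1·6 = 168
s_10 = -2·168 + -1·-27 + 3·-28 + 1·33 + 1·-19 = -379
s_11 = -2·-379 + -1·168 + 3·-27 + 1·-28 + 1·33 = 514
s_12 = -2·514 + -1·-379 + 3·168 + 1·-27 + 1·-28 = -200
s_13 = -2·-200 + -1·514 + 3·-379 + 1·168 + 1·-27 = -1110
s_14 = -2·-1110 + -1·-200 + 3·514 + 1·-379 + 1·168 = 3751
s_15 = -2·3751 + -1·-1110 + 3·-200 + 1·514 + 1·-379 = -6857
s_16 = -2·-6857 + -1·3751 + 3·-1110 + 1·-200 + 1·514 = 6947
s_17 = -2·6947 + -1·-6857 + 3·3751 + 1·-1110 + 1·-200 = 2906
s_18 = -2·2906 + -1·6947 + 3·-6857 + 1·3751 + 1·-1110 = -30689
s_19 = -2·-30689 + -1·2906 + 3·6947 + 1·-6857 + 1·3751 = 76207
s_20 = -2·76207 + -1·-30689 + 3·2906 + 1·6947 + 1·-6857 = -112917
s_21 = -2·-112917 + -1·76207 + 3·-30689 + 1·2906 + 1·6947 = 67413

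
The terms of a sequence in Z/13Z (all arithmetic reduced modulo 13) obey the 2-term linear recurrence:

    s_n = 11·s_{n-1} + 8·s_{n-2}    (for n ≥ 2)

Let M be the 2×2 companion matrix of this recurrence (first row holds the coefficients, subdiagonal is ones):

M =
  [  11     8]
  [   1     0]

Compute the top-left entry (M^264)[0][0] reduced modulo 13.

(M^264)[0][0] is the top entry after applying M 264 times to the unit state (1, 0). Equivalently it is h_{265} for the auxiliary sequence (h_n) obeying the same recurrence with h_1 = 1 and h_i = 0 for 0 ≤ i < 1:
h_2 = 11·1 + 8·0 = 11
h_3 = 11·11 + 8·1 = 12
h_4 = 11·12 + 8·11 = 12
h_5 = 11·12 + 8·12 = 7
h_6 = 11·7 + 8·12 = 4
h_7 = 11·4 + 8·7 = 9
h_8 = 11·9 + 8·4 = 1
h_9 = 11·1 + 8·9 = 5
h_10 = 11·5 + 8·1 = 11
h_11 = 11·11 + 8·5 = 5
h_12 = 11·5 + 8·11 = 0
h_13 = 11·0 + 8·5 = 1
(h_12, h_13) = (0, 1) = (h_0, h_1), so the sequence has period 12.
265 ≡ 1 (mod 12), hence h_265 = h_1 = 1.

1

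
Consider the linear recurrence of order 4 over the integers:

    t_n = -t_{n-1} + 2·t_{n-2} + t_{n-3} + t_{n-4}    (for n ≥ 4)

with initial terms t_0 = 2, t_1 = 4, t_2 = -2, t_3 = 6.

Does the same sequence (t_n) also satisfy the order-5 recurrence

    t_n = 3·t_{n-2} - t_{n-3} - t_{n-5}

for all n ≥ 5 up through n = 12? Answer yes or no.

yes

Terms t_0..t_12: 2, 4, -2, 6, -4, 18, -22, 60, -90, 206, -348, 730, -1310
n=5: candidate gives 18, actual t_5 = 18 ✓
n=6: candidate gives -22, actual t_6 = -22 ✓
n=7: candidate gives 60, actual t_7 = 60 ✓
n=8: candidate gives -90, actual t_8 = -90 ✓
n=9: candidate gives 206, actual t_9 = 206 ✓
n=10: candidate gives -348, actual t_10 = -348 ✓
n=11: candidate gives 730, actual t_11 = 730 ✓
n=12: candidate gives -1310, actual t_12 = -1310 ✓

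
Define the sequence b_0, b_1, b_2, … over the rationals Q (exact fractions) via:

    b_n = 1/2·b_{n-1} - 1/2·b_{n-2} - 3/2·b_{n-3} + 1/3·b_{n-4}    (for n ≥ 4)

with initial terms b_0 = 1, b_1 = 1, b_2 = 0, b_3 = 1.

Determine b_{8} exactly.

b_4 = 1/2·1 + -1/2·0 + -3/2·1 + 1/3·1 = -2/3
b_5 = 1/2·-2/3 + -1/2·1 + -3/2·0 + 1/3·1 = -1/2
b_6 = 1/2·-1/2 + -1/2·-2/3 + -3/2·1 + 1/3·0 = -17/12
b_7 = 1/2·-17/12 + -1/2·-1/2 + -3/2·-2/3 + 1/3·1 = 7/8
b_8 = 1/2·7/8 + -1/2·-17/12 + -3/2·-1/2 + 1/3·-2/3 = 241/144

241/144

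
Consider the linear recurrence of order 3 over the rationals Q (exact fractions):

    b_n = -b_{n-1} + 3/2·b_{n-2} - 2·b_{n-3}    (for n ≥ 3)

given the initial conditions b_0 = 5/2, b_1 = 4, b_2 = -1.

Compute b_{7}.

171/2

b_3 = -1·-1 + 3/2·4 + -2·5/2 = 2
b_4 = -1·2 + 3/2·-1 + -2·4 = -23/2
b_5 = -1·-23/2 + 3/2·2 + -2·-1 = 33/2
b_6 = -1·33/2 + 3/2·-23/2 + -2·2 = -151/4
b_7 = -1·-151/4 + 3/2·33/2 + -2·-23/2 = 171/2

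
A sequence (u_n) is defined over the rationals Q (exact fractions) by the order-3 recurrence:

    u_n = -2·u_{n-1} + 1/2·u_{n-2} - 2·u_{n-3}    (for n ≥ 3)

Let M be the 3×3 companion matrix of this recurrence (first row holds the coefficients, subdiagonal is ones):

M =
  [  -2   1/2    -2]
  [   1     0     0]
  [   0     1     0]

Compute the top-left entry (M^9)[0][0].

(M^9)[0][0] is the top entry after applying M 9 times to the unit state (1, 0, 0). Equivalently it is h_{11} for the auxiliary sequence (h_n) obeying the same recurrence with h_2 = 1 and h_i = 0 for 0 ≤ i < 2:
h_3 = -2·1 + 1/2·0 + -2·0 = -2
h_4 = -2·-2 + 1/2·1 + -2·0 = 9/2
h_5 = -2·9/2 + 1/2·-2 + -2·1 = -12
h_6 = -2·-12 + 1/2·9/2 + -2·-2 = 121/4
h_7 = -2·121/4 + 1/2·-12 + -2·9/2 = -151/2
h_8 = -2·-151/2 + 1/2·121/4 + -2·-12 = 1521/8
h_9 = -2·1521/8 + 1/2·-151/2 + -2·121/4 = -957/2
h_10 = -2·-957/2 + 1/2·1521/8 + -2·-151/2 = 19249/16
h_11 = -2·19249/16 + 1/2·-957/2 + -2·1521/8 = -24205/8

-24205/8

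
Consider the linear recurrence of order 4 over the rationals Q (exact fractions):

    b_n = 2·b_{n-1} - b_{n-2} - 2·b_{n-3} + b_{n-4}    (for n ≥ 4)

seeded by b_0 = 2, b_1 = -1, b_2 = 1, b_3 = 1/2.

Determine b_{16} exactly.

b_4 = 2·1/2 + -1·1 + -2·-1 + 1·2 = 4
b_5 = 2·4 + -1·1/2 + -2·1 + 1·-1 = 9/2
b_6 = 2·9/2 + -1·4 + -2·1/2 + 1·1 = 5
b_7 = 2·5 + -1·9/2 + -2·4 + 1·1/2 = -2
b_8 = 2·-2 + -1·5 + -2·9/2 + 1·4 = -14
b_9 = 2·-14 + -1·-2 + -2·5 + 1·9/2 = -63/2
b_10 = 2·-63/2 + -1·-14 + -2·-2 + 1·5 = -40
b_11 = 2·-40 + -1·-63/2 + -2·-14 + 1·-2 = -45/2
b_12 = 2·-45/2 + -1·-40 + -2·-63/2 + 1·-14 = 44
b_13 = 2·44 + -1·-45/2 + -2·-40 + 1·-63/2 = 159
b_14 = 2·159 + -1·44 + -2·-45/2 + 1·-40 = 279
b_15 = 2·279 + -1·159 + -2·44 + 1·-45/2 = 577/2
b_16 = 2·577/2 + -1·279 + -2·159 + 1·44 = 24

24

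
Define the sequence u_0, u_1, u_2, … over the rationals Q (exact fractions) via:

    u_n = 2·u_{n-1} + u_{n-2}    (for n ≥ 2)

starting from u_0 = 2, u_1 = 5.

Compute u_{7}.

u_2 = 2·5 + 1·2 = 12
u_3 = 2·12 + 1·5 = 29
u_4 = 2·29 + 1·12 = 70
u_5 = 2·70 + 1·29 = 169
u_6 = 2·169 + 1·70 = 408
u_7 = 2·408 + 1·169 = 985

985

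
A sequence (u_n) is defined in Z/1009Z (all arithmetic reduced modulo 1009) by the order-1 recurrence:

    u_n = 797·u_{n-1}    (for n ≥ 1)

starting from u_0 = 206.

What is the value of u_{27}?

163

u_1 = 797·206 = 724
u_2 = 797·724 = 889
u_3 = 797·889 = 215
u_4 = 797·215 = 834
u_5 = 797·834 = 776
u_6 = 797·776 = 964
u_7 = 797·964 = 459
u_8 = 797·459 = 565
u_9 = 797·565 = 291
u_10 = 797·291 = 866
u_11 = 797·866 = 46
u_12 = 797·46 = 338
u_13 = 797·338 = 992
u_14 = 797·992 = 577
u_15 = 797·577 = 774
u_16 = 797·774 = 379
u_17 = 797·379 = 372
u_18 = 797·372 = 847
u_19 = 797·847 = 38
u_20 = 797·38 = 16
u_21 = 797·16 = 644
u_22 = 797·644 = 696
u_23 = 797·696 = 771
u_24 = 797·771 = 6
u_25 = 797·6 = 746
u_26 = 797·746 = 261
u_27 = 797·261 = 163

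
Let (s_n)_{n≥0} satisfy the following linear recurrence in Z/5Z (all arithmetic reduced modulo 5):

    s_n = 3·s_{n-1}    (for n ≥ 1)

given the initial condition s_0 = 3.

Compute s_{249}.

s_1 = 3·3 = 4
s_2 = 3·4 = 2
s_3 = 3·2 = 1
s_4 = 3·1 = 3
(s_4) = (3) = (s_0), so the sequence has period 4.
249 ≡ 1 (mod 4), hence s_249 = s_1 = 4.

4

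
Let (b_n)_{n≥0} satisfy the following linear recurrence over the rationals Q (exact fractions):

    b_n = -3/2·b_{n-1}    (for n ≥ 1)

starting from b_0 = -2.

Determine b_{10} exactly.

-59049/512

b_1 = -3/2·-2 = 3
b_2 = -3/2·3 = -9/2
b_3 = -3/2·-9/2 = 27/4
b_4 = -3/2·27/4 = -81/8
b_5 = -3/2·-81/8 = 243/16
b_6 = -3/2·243/16 = -729/32
b_7 = -3/2·-729/32 = 2187/64
b_8 = -3/2·2187/64 = -6561/128
b_9 = -3/2·-6561/128 = 19683/256
b_10 = -3/2·19683/256 = -59049/512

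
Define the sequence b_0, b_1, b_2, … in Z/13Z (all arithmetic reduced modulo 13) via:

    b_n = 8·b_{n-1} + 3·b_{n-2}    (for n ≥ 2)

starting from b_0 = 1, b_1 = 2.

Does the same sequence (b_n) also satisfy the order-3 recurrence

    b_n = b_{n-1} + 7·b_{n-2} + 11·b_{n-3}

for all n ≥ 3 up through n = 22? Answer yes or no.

Terms b_0..b_22: 1, 2, 6, 2, 8, 5, 12, 7, 1, 3, 1, 4, 9, 6, 10, 7, 8, 7, 2, 11, 3, 5, 10
n=3: candidate gives 5, actual b_3 = 2 ✗

no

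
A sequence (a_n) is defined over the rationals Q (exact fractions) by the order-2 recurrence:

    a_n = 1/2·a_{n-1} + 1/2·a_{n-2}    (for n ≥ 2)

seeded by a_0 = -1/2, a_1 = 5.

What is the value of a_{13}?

a_2 = 1/2·5 + 1/2·-1/2 = 9/4
a_3 = 1/2·9/4 + 1/2·5 = 29/8
a_4 = 1/2·29/8 + 1/2·9/4 = 47/16
a_5 = 1/2·47/16 + 1/2·29/8 = 105/32
a_6 = 1/2·105/32 + 1/2·47/16 = 199/64
a_7 = 1/2·199/64 + 1/2·105/32 = 409/128
a_8 = 1/2·409/128 + 1/2·199/64 = 807/256
a_9 = 1/2·807/256 + 1/2·409/128 = 1625/512
a_10 = 1/2·1625/512 + 1/2·807/256 = 3239/1024
a_11 = 1/2·3239/1024 + 1/2·1625/512 = 6489/2048
a_12 = 1/2·6489/2048 + 1/2·3239/1024 = 12967/4096
a_13 = 1/2·12967/4096 + 1/2·6489/2048 = 25945/8192

25945/8192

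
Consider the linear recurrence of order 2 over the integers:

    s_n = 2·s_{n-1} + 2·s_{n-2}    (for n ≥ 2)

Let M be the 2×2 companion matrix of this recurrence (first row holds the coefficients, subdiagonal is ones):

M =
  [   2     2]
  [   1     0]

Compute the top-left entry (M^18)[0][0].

56714752

(M^18)[0][0] is the top entry after applying M 18 times to the unit state (1, 0). Equivalently it is h_{19} for the auxiliary sequence (h_n) obeying the same recurrence with h_1 = 1 and h_i = 0 for 0 ≤ i < 1:
h_2 = 2·1 + 2·0 = 2
h_3 = 2·2 + 2·1 = 6
h_4 = 2·6 + 2·2 = 16
h_5 = 2·16 + 2·6 = 44
h_6 = 2·44 + 2·16 = 120
h_7 = 2·120 + 2·44 = 328
h_8 = 2·328 + 2·120 = 896
h_9 = 2·896 + 2·328 = 2448
h_10 = 2·2448 + 2·896 = 6688
h_11 = 2·6688 + 2·2448 = 18272
h_12 = 2·18272 + 2·6688 = 49920
h_13 = 2·49920 + 2·18272 = 136384
h_14 = 2·136384 + 2·49920 = 372608
h_15 = 2·372608 + 2·136384 = 1017984
h_16 = 2·1017984 + 2·372608 = 2781184
h_17 = 2·2781184 + 2·1017984 = 7598336
h_18 = 2·7598336 + 2·2781184 = 20759040
h_19 = 2·20759040 + 2·7598336 = 56714752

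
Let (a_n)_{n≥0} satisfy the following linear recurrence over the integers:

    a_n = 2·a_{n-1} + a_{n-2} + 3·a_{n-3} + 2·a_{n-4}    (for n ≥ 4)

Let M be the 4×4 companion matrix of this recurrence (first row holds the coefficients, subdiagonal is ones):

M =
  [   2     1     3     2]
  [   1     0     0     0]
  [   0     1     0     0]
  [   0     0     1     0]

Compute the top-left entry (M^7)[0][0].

955

(M^7)[0][0] is the top entry after applying M 7 times to the unit state (1, 0, 0, 0). Equivalently it is h_{10} for the auxiliary sequence (h_n) obeying the same recurrence with h_3 = 1 and h_i = 0 for 0 ≤ i < 3:
h_4 = 2·1 + 1·0 + 3·0 + 2·0 = 2
h_5 = 2·2 + 1·1 + 3·0 + 2·0 = 5
h_6 = 2·5 + 1·2 + 3·1 + 2·0 = 15
h_7 = 2·15 + 1·5 + 3·2 + 2·1 = 43
h_8 = 2·43 + 1·15 + 3·5 + 2·2 = 120
h_9 = 2·120 + 1·43 + 3·15 + 2·5 = 338
h_10 = 2·338 + 1·120 + 3·43 + 2·15 = 955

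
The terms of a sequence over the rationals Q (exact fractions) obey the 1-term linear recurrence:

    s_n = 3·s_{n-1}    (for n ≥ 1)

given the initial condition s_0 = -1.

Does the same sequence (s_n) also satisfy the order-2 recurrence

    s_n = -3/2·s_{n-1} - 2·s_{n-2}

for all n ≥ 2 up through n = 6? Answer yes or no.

no

Terms s_0..s_6: -1, -3, -9, -27, -81, -243, -729
n=2: candidate gives 13/2, actual s_2 = -9 ✗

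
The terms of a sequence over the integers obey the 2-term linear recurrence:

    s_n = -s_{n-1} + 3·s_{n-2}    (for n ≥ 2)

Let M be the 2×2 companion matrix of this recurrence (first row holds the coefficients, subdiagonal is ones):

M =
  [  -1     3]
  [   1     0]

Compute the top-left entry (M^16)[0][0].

399331

(M^16)[0][0] is the top entry after applying M 16 times to the unit state (1, 0). Equivalently it is h_{17} for the auxiliary sequence (h_n) obeying the same recurrence with h_1 = 1 and h_i = 0 for 0 ≤ i < 1:
h_2 = -1·1 + 3·0 = -1
h_3 = -1·-1 + 3·1 = 4
h_4 = -1·4 + 3·-1 = -7
h_5 = -1·-7 + 3·4 = 19
h_6 = -1·19 + 3·-7 = -40
h_7 = -1·-40 + 3·19 = 97
h_8 = -1·97 + 3·-40 = -217
h_9 = -1·-217 + 3·97 = 508
h_10 = -1·508 + 3·-217 = -1159
h_11 = -1·-1159 + 3·508 = 2683
h_12 = -1·2683 + 3·-1159 = -6160
h_13 = -1·-6160 + 3·2683 = 14209
h_14 = -1·14209 + 3·-6160 = -32689
h_15 = -1·-32689 + 3·14209 = 75316
h_16 = -1·75316 + 3·-32689 = -173383
h_17 = -1·-173383 + 3·75316 = 399331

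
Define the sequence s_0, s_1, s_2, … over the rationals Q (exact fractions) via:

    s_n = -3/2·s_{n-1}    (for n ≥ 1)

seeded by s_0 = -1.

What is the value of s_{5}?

s_1 = -3/2·-1 = 3/2
s_2 = -3/2·3/2 = -9/4
s_3 = -3/2·-9/4 = 27/8
s_4 = -3/2·27/8 = -81/16
s_5 = -3/2·-81/16 = 243/32

243/32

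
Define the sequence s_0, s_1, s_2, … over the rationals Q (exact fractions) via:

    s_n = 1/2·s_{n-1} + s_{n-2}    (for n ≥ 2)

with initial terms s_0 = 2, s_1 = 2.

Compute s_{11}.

13447/512

s_2 = 1/2·2 + 1·2 = 3
s_3 = 1/2·3 + 1·2 = 7/2
s_4 = 1/2·7/2 + 1·3 = 19/4
s_5 = 1/2·19/4 + 1·7/2 = 47/8
s_6 = 1/2·47/8 + 1·19/4 = 123/16
s_7 = 1/2·123/16 + 1·47/8 = 311/32
s_8 = 1/2·311/32 + 1·123/16 = 803/64
s_9 = 1/2·803/64 + 1·311/32 = 2047/128
s_10 = 1/2·2047/128 + 1·803/64 = 5259/256
s_11 = 1/2·5259/256 + 1·2047/128 = 13447/512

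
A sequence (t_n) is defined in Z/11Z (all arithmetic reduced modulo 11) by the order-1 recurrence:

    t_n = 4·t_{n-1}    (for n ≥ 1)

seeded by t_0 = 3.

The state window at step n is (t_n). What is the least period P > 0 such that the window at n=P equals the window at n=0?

5

n=0: window = (3)
n=1: window = (1)
n=2: window = (4)
n=3: window = (5)
n=4: window = (9)
n=5: window = (3)
window at n=5 equals window at n=0 → period = 5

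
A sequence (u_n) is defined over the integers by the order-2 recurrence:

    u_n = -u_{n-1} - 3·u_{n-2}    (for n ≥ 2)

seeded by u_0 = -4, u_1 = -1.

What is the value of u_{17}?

-49261

u_2 = -1·-1 + -3·-4 = 13
u_3 = -1·13 + -3·-1 = -10
u_4 = -1·-10 + -3·13 = -29
u_5 = -1·-29 + -3·-10 = 59
u_6 = -1·59 + -3·-29 = 28
u_7 = -1·28 + -3·59 = -205
u_8 = -1·-205 + -3·28 = 121
u_9 = -1·121 + -3·-205 = 494
u_10 = -1·494 + -3·121 = -857
u_11 = -1·-857 + -3·494 = -625
u_12 = -1·-625 + -3·-857 = 3196
u_13 = -1·3196 + -3·-625 = -1321
u_14 = -1·-1321 + -3·3196 = -8267
u_15 = -1·-8267 + -3·-1321 = 12230
u_16 = -1·12230 + -3·-8267 = 12571
u_17 = -1·12571 + -3·12230 = -49261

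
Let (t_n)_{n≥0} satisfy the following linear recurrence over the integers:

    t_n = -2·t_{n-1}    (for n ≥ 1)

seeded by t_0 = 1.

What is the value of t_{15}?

t_1 = -2·1 = -2
t_2 = -2·-2 = 4
t_3 = -2·4 = -8
t_4 = -2·-8 = 16
t_5 = -2·16 = -32
t_6 = -2·-32 = 64
t_7 = -2·64 = -128
t_8 = -2·-128 = 256
t_9 = -2·256 = -512
t_10 = -2·-512 = 1024
t_11 = -2·1024 = -2048
t_12 = -2·-2048 = 4096
t_13 = -2·4096 = -8192
t_14 = -2·-8192 = 16384
t_15 = -2·16384 = -32768

-32768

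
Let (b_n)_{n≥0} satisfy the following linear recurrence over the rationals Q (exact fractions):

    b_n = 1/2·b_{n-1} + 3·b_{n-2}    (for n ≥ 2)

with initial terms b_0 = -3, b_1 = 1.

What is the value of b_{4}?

b_2 = 1/2·1 + 3·-3 = -17/2
b_3 = 1/2·-17/2 + 3·1 = -5/4
b_4 = 1/2·-5/4 + 3·-17/2 = -209/8

-209/8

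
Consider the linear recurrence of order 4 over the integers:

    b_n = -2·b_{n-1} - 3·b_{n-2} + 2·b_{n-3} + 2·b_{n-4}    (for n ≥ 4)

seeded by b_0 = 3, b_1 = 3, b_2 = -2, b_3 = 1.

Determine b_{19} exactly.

-13107

b_4 = -2·1 + -3·-2 + 2·3 + 2·3 = 16
b_5 = -2·16 + -3·1 + 2·-2 + 2·3 = -33
b_6 = -2·-33 + -3·16 + 2·1 + 2·-2 = 16
b_7 = -2·16 + -3·-33 + 2·16 + 2·1 = 101
b_8 = -2·101 + -3·16 + 2·-33 + 2·16 = -284
b_9 = -2·-284 + -3·101 + 2·16 + 2·-33 = 231
b_10 = -2·231 + -3·-284 + 2·101 + 2·16 = 624
b_11 = -2·624 + -3·231 + 2·-284 + 2·101 = -2307
b_12 = -2·-2307 + -3·624 + 2·231 + 2·-284 = 2636
b_13 = -2·2636 + -3·-2307 + 2·624 + 2·231 = 3359
b_14 = -2·3359 + -3·2636 + 2·-2307 + 2·624 = -17992
b_15 = -2·-17992 + -3·3359 + 2·2636 + 2·-2307 = 26565
b_16 = -2·26565 + -3·-17992 + 2·3359 + 2·2636 = 12836
b_17 = -2·12836 + -3·26565 + 2·-17992 + 2·3359 = -134633
b_18 = -2·-134633 + -3·12836 + 2·26565 + 2·-17992 = 247904
b_19 = -2·247904 + -3·-134633 + 2·12836 + 2·26565 = -13107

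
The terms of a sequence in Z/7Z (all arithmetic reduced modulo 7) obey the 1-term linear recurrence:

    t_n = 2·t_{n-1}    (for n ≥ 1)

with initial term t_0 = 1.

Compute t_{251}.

t_1 = 2·1 = 2
t_2 = 2·2 = 4
t_3 = 2·4 = 1
(t_3) = (1) = (t_0), so the sequence has period 3.
251 ≡ 2 (mod 3), hence t_251 = t_2 = 4.

4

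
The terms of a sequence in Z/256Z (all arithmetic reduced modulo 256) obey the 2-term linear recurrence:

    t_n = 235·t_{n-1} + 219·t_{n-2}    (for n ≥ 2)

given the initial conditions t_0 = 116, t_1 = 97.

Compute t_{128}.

7

t_2 = 235·97 + 219·116 = 71
t_3 = 235·71 + 219·97 = 40
t_4 = 235·40 + 219·71 = 117
t_5 = 235·117 + 219·40 = 159
t_6 = 235·159 + 219·117 = 12
t_7 = 235·12 + 219·159 = 9
t_8 = 235·9 + 219·12 = 135
t_9 = 235·135 + 219·9 = 160
t_10 = 235·160 + 219·135 = 93
t_11 = 235·93 + 219·160 = 63
t_12 = 235·63 + 219·93 = 100
t_13 = 235·100 + 219·63 = 177
t_14 = 235·177 + 219·100 = 7
t_15 = 235·7 + 219·177 = 216
t_16 = 235·216 + 219·7 = 69
t_17 = 235·69 + 219·216 = 31
t_18 = 235·31 + 219·69 = 124
t_19 = 235·124 + 219·31 = 89
t_20 = 235·89 + 219·124 = 199
t_21 = 235·199 + 219·89 = 208
t_22 = 235·208 + 219·199 = 45
t_23 = 235·45 + 219·208 = 63
t_24 = 235·63 + 219·45 = 84
t_25 = 235·84 + 219·63 = 1
t_26 = 235·1 + 219·84 = 199
t_27 = 235·199 + 219·1 = 136
t_28 = 235·136 + 219·199 = 21
t_29 = 235·21 + 219·136 = 159
t_30 = 235·159 + 219·21 = 236
t_31 = 235·236 + 219·159 = 169
t_32 = 235·169 + 219·236 = 7
t_33 = 235·7 + 219·169 = 0
t_34 = 235·0 + 219·7 = 253
t_35 = 235·253 + 219·0 = 63
t_36 = 235·63 + 219·253 = 68
t_37 = 235·68 + 219·63 = 81
t_38 = 235·81 + 219·68 = 135
t_39 = 235·135 + 219·81 = 56
t_40 = 235·56 + 219·135 = 229
t_41 = 235·229 + 219·56 = 31
t_42 = 235·31 + 219·229 = 92
t_43 = 235·92 + 219·31 = 249
t_44 = 235·249 + 219·92 = 71
t_45 = 235·71 + 219·249 = 48
t_46 = 235·48 + 219·71 = 205
t_47 = 235·205 + 219·48 = 63
t_48 = 235·63 + 219·205 = 52
t_49 = 235·52 + 219·63 = 161
t_50 = 235·161 + 219·52 = 71
t_51 = 235·71 + 219·161 = 232
t_52 = 235·232 + 219·71 = 181
t_53 = 235·181 + 219·232 = 159
t_54 = 235·159 + 219·181 = 204
t_55 = 235·204 + 219·159 = 73
t_56 = 235·73 + 219·204 = 135
t_57 = 235·135 + 219·73 = 96
t_58 = 235·96 + 219·135 = 157
t_59 = 235·157 + 219·96 = 63
t_60 = 235·63 + 219·157 = 36
t_61 = 235·36 + 219·63 = 241
t_62 = 235·241 + 219·36 = 7
t_63 = 235·7 + 219·241 = 152
t_64 = 235·152 + 219·7 = 133
t_65 = 235·133 + 219·152 = 31
t_66 = 235·31 + 219·133 = 60
t_67 = 235·60 + 219·31 = 153
t_68 = 235·153 + 219·60 = 199
t_69 = 235·199 + 219·153 = 144
t_70 = 235·144 + 219·199 = 109
t_71 = 235·109 + 219·144 = 63
t_72 = 235·63 + 219·109 = 20
t_73 = 235·20 + 219·63 = 65
t_74 = 235·65 + 219·20 = 199
t_75 = 235·199 + 219·65 = 72
t_76 = 235·72 + 219·199 = 85
t_77 = 235·85 + 219·72 = 159
t_78 = 235·159 + 219·85 = 172
t_79 = 235·172 + 219·159 = 233
t_80 = 235·233 + 219·172 = 7
t_81 = 235·7 + 219·233 = 192
t_82 = 235·192 + 219·7 = 61
t_83 = 235·61 + 219·192 = 63
t_84 = 235·63 + 219·61 = 4
t_85 = 235·4 + 219·63 = 145
t_86 = 235·145 + 219·4 = 135
t_87 = 235·135 + 219·145 = 248
t_88 = 235·248 + 219·135 = 37
t_89 = 235·37 + 219·248 = 31
t_90 = 235·31 + 219·37 = 28
t_91 = 235·28 + 219·31 = 57
t_92 = 235·57 + 219·28 = 71
t_93 = 235·71 + 219·57 = 240
t_94 = 235·240 + 219·71 = 13
t_95 = 235·13 + 219·240 = 63
t_96 = 235·63 + 219·13 = 244
t_97 = 235·244 + 219·63 = 225
t_98 = 235·225 + 219·244 = 71
t_99 = 235·71 + 219·225 = 168
t_100 = 235·168 + 219·71 = 245
t_101 = 235·245 + 219·168 = 159
t_102 = 235·159 + 219·245 = 140
t_103 = 235·140 + 219·159 = 137
t_104 = 235·137 + 219·140 = 135
t_105 = 235·135 + 219·137 = 32
t_106 = 235·32 + 219·135 = 221
t_107 = 235·221 + 219·32 = 63
t_108 = 235·63 + 219·221 = 228
t_109 = 235·228 + 219·63 = 49
t_110 = 235·49 + 219·228 = 7
t_111 = 235·7 + 219·49 = 88
t_112 = 235·88 + 219·7 = 197
t_113 = 235·197 + 219·88 = 31
t_114 = 235·31 + 219·197 = 252
t_115 = 235·252 + 219·31 = 217
t_116 = 235·217 + 219·252 = 199
t_117 = 235·199 + 219·217 = 80
t_118 = 235·80 + 219·199 = 173
t_119 = 235·173 + 219·80 = 63
t_120 = 235·63 + 219·173 = 212
t_121 = 235·212 + 219·63 = 129
t_122 = 235·129 + 219·212 = 199
t_123 = 235·199 + 219·129 = 8
t_124 = 235·8 + 219·199 = 149
t_125 = 235·149 + 219·8 = 159
t_126 = 235·159 + 219·149 = 108
t_127 = 235·108 + 219·159 = 41
t_128 = 235·41 + 219·108 = 7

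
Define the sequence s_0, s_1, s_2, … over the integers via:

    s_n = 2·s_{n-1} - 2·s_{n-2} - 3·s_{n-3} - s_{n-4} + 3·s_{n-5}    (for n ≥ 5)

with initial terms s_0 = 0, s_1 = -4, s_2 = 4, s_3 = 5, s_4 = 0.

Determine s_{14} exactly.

-18710

s_5 = 2·0 + -2·5 + -3·4 + -1·-4 + 3·0 = -18
s_6 = 2·-18 + -2·0 + -3·5 + -1·4 + 3·-4 = -67
s_7 = 2·-67 + -2·-18 + -3·0 + -1·5 + 3·4 = -91
s_8 = 2·-91 + -2·-67 + -3·-18 + -1·0 + 3·5 = 21
s_9 = 2·21 + -2·-91 + -3·-67 + -1·-18 + 3·0 = 443
s_10 = 2·443 + -2·21 + -3·-91 + -1·-67 + 3·-18 = 1130
s_11 = 2·1130 + -2·443 + -3·21 + -1·-91 + 3·-67 = 1201
s_12 = 2·1201 + -2·1130 + -3·443 + -1·21 + 3·-91 = -1481
s_13 = 2·-1481 + -2·1201 + -3·1130 + -1·443 + 3·21 = -9134
s_14 = 2·-9134 + -2·-1481 + -3·1201 + -1·1130 + 3·443 = -18710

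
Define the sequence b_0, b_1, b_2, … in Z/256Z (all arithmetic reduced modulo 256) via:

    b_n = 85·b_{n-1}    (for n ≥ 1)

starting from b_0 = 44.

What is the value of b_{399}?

b_1 = 85·44 = 156
b_2 = 85·156 = 204
b_3 = 85·204 = 188
b_4 = 85·188 = 108
b_5 = 85·108 = 220
b_6 = 85·220 = 12
b_7 = 85·12 = 252
b_8 = 85·252 = 172
b_9 = 85·172 = 28
b_10 = 85·28 = 76
b_11 = 85·76 = 60
b_12 = 85·60 = 236
b_13 = 85·236 = 92
b_14 = 85·92 = 140
b_15 = 85·140 = 124
b_16 = 85·124 = 44
(b_16) = (44) = (b_0), so the sequence has period 16.
399 ≡ 15 (mod 16), hence b_399 = b_15 = 124.

124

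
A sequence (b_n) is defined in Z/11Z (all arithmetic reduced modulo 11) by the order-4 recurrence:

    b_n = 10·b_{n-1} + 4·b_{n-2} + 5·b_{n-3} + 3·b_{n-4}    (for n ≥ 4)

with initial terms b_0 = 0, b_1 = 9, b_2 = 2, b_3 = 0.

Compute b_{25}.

3

b_4 = 10·0 + 4·2 + 5·9 + 3·0 = 9
b_5 = 10·9 + 4·0 + 5·2 + 3·9 = 6
b_6 = 10·6 + 4·9 + 5·0 + 3·2 = 3
b_7 = 10·3 + 4·6 + 5·9 + 3·0 = 0
b_8 = 10·0 + 4·3 + 5·6 + 3·9 = 3
b_9 = 10·3 + 4·0 + 5·3 + 3·6 = 8
b_10 = 10·8 + 4·3 + 5·0 + 3·3 = 2
b_11 = 10·2 + 4·8 + 5·3 + 3·0 = 1
b_12 = 10·1 + 4·2 + 5·8 + 3·3 = 1
b_13 = 10·1 + 4·1 + 5·2 + 3·8 = 4
b_14 = 10·4 + 4·1 + 5·1 + 3·2 = 0
b_15 = 10·0 + 4·4 + 5·1 + 3·1 = 2
b_16 = 10·2 + 4·0 + 5·4 + 3·1 = 10
b_17 = 10·10 + 4·2 + 5·0 + 3·4 = 10
b_18 = 10·10 + 4·10 + 5·2 + 3·0 = 7
b_19 = 10·7 + 4·10 + 5·10 + 3·2 = 1
b_20 = 10·1 + 4·7 + 5·10 + 3·10 = 8
b_21 = 10·8 + 4·1 + 5·7 + 3·10 = 6
b_22 = 10·6 + 4·8 + 5·1 + 3·7 = 8
b_23 = 10·8 + 4·6 + 5·8 + 3·1 = 4
b_24 = 10·4 + 4·8 + 5·6 + 3·8 = 5
b_25 = 10·5 + 4·4 + 5·8 + 3·6 = 3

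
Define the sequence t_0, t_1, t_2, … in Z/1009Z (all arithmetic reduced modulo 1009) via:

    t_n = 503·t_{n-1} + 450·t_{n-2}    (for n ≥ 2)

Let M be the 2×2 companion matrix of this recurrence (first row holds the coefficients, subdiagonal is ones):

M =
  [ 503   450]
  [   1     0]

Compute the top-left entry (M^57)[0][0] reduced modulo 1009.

(M^57)[0][0] is the top entry after applying M 57 times to the unit state (1, 0). Equivalently it is h_{58} for the auxiliary sequence (h_n) obeying the same recurrence with h_1 = 1 and h_i = 0 for 0 ≤ i < 1:
h_2 = 503·1 + 450·0 = 503
h_3 = 503·503 + 450·1 = 200
h_4 = 503·200 + 450·503 = 34
h_5 = 503·34 + 450·200 = 148
h_6 = 503·148 + 450·34 = 952
h_7 = 503·952 + 450·148 = 596
h_8 = 503·596 + 450·952 = 699
h_9 = 503·699 + 450·596 = 271
h_10 = 503·271 + 450·699 = 849
h_11 = 503·849 + 450·271 = 101
h_12 = 503·101 + 450·849 = 1001
h_13 = 503·1001 + 450·101 = 57
h_14 = 503·57 + 450·1001 = 855
h_15 = 503·855 + 450·57 = 656
h_16 = 503·656 + 450·855 = 346
h_17 = 503·346 + 450·656 = 53
h_18 = 503·53 + 450·346 = 739
h_19 = 503·739 + 450·53 = 39
h_20 = 503·39 + 450·739 = 26
h_21 = 503·26 + 450·39 = 358
h_22 = 503·358 + 450·26 = 64
h_23 = 503·64 + 450·358 = 573
h_24 = 503·573 + 450·64 = 193
h_25 = 503·193 + 450·573 = 770
h_26 = 503·770 + 450·193 = 939
h_27 = 503·939 + 450·770 = 518
h_28 = 503·518 + 450·939 = 11
h_29 = 503·11 + 450·518 = 509
h_30 = 503·509 + 450·11 = 655
h_31 = 503·655 + 450·509 = 538
h_32 = 503·538 + 450·655 = 324
h_33 = 503·324 + 450·538 = 463
h_34 = 503·463 + 450·324 = 314
h_35 = 503·314 + 450·463 = 25
h_36 = 503·25 + 450·314 = 507
h_37 = 503·507 + 450·25 = 904
h_38 = 503·904 + 450·507 = 778
h_39 = 503·778 + 450·904 = 15
h_40 = 503·15 + 450·778 = 459
h_41 = 503·459 + 450·15 = 512
h_42 = 503·512 + 450·459 = 955
h_43 = 503·955 + 450·512 = 429
h_44 = 503·429 + 450·955 = 786
h_45 = 503·786 + 450·429 = 161
h_46 = 503·161 + 450·786 = 813
h_47 = 503·813 + 450·161 = 96
h_48 = 503·96 + 450·813 = 448
h_49 = 503·448 + 450·96 = 150
h_50 = 503·150 + 450·448 = 584
h_51 = 503·584 + 450·150 = 30
h_52 = 503·30 + 450·584 = 415
h_53 = 503·415 + 450·30 = 265
h_54 = 503·265 + 450·415 = 192
h_55 = 503·192 + 450·265 = 909
h_56 = 503·909 + 450·192 = 785
h_57 = 503·785 + 450·909 = 741
h_58 = 503·741 + 450·785 = 502

502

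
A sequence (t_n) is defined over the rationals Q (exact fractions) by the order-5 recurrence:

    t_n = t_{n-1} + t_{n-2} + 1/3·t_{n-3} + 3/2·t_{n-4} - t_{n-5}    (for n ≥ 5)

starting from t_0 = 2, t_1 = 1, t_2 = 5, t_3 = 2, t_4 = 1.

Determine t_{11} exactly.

t_5 = 1·1 + 1·2 + 1/3·5 + 3/2·1 + -1·2 = 25/6
t_6 = 1·25/6 + 1·1 + 1/3·2 + 3/2·5 + -1·1 = 37/3
t_7 = 1·37/3 + 1·25/6 + 1/3·1 + 3/2·2 + -1·5 = 89/6
t_8 = 1·89/6 + 1·37/3 + 1/3·25/6 + 3/2·1 + -1·2 = 505/18
t_9 = 1·505/18 + 1·89/6 + 1/3·37/3 + 3/2·25/6 + -1·1 = 209/4
t_10 = 1·209/4 + 1·505/18 + 1/3·89/6 + 3/2·37/3 + -1·25/6 = 1195/12
t_11 = 1·1195/12 + 1·209/4 + 1/3·505/18 + 3/2·89/6 + -1·37/3 = 18479/108

18479/108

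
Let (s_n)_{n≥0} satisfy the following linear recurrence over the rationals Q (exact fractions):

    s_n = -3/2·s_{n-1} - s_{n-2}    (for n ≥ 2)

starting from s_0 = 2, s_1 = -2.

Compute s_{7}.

s_2 = -3/2·-2 + -1·2 = 1
s_3 = -3/2·1 + -1·-2 = 1/2
s_4 = -3/2·1/2 + -1·1 = -7/4
s_5 = -3/2·-7/4 + -1·1/2 = 17/8
s_6 = -3/2·17/8 + -1·-7/4 = -23/16
s_7 = -3/2·-23/16 + -1·17/8 = 1/32

1/32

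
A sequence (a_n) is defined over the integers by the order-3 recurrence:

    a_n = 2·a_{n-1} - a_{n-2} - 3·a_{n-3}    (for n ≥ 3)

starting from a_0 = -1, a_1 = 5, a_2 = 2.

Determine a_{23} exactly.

a_3 = 2·2 + -1·5 + -3·-1 = 2
a_4 = 2·2 + -1·2 + -3·5 = -13
a_5 = 2·-13 + -1·2 + -3·2 = -34
a_6 = 2·-34 + -1·-13 + -3·2 = -61
a_7 = 2·-61 + -1·-34 + -3·-13 = -49
a_8 = 2·-49 + -1·-61 + -3·-34 = 65
a_9 = 2·65 + -1·-49 + -3·-61 = 362
a_10 = 2·362 + -1·65 + -3·-49 = 806
a_11 = 2·806 + -1·362 + -3·65 = 1055
a_12 = 2·1055 + -1·806 + -3·362 = 218
a_13 = 2·218 + -1·1055 + -3·806 = -3037
a_14 = 2·-3037 + -1·218 + -3·1055 = -9457
a_15 = 2·-9457 + -1·-3037 + -3·218 = -16531
a_16 = 2·-16531 + -1·-9457 + -3·-3037 = -14494
a_17 = 2·-14494 + -1·-16531 + -3·-9457 = 15914
a_18 = 2·15914 + -1·-14494 + -3·-16531 = 95915
a_19 = 2·95915 + -1·15914 + -3·-14494 = 219398
a_20 = 2·219398 + -1·95915 + -3·15914 = 295139
a_21 = 2·295139 + -1·219398 + -3·95915 = 83135
a_22 = 2·83135 + -1·295139 + -3·219398 = -787063
a_23 = 2·-787063 + -1·83135 + -3·295139 = -2542678

-2542678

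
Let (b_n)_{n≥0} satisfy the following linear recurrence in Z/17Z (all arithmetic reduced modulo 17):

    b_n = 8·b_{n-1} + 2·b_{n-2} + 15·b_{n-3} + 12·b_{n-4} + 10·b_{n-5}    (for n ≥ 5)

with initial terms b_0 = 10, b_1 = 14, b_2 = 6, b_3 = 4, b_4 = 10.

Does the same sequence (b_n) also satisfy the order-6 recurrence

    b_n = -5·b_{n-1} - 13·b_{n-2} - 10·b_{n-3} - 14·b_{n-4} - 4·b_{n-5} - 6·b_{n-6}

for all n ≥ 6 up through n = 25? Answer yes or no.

yes

Terms b_0..b_25: 10, 14, 6, 4, 10, 4, 1, 2, 0, 14, 7, 16, 15, 0, 1, 2, 1, 7, 15, 13, 16, 14, 11, 16, 2, 14
n=6: candidate gives 1, actual b_6 = 1 ✓
n=7: candidate gives 2, actual b_7 = 2 ✓
n=8: candidate gives 0, actual b_8 = 0 ✓
n=9: candidate gives 14, actual b_9 = 14 ✓
n=10: candidate gives 7, actual b_10 = 7 ✓
n=11: candidate gives 16, actual b_11 = 16 ✓
n=12: candidate gives 15, actual b_12 = 15 ✓
n=13: candidate gives 0, actual b_13 = 0 ✓
n=14: candidate gives 1, actual b_14 = 1 ✓
n=15: candidate gives 2, actual b_15 = 2 ✓
n=16: candidate gives 1, actual b_16 = 1 ✓
n=17: candidate gives 7, actual b_17 = 7 ✓
n=18: candidate gives 15, actual b_18 = 15 ✓
n=19: candidate gives 13, actual b_19 = 13 ✓
n=20: candidate gives 16, actual b_20 = 16 ✓
n=21: candidate gives 14, actual b_21 = 14 ✓
n=22: candidate gives 11, actual b_22 = 11 ✓
n=23: candidate gives 16, actual b_23 = 16 ✓
n=24: candidate gives 2, actual b_24 = 2 ✓
n=25: candidate gives 14, actual b_25 = 14 ✓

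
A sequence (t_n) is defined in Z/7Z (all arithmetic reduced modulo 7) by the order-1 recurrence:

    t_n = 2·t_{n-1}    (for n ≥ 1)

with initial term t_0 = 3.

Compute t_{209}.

5

t_1 = 2·3 = 6
t_2 = 2·6 = 5
t_3 = 2·5 = 3
(t_3) = (3) = (t_0), so the sequence has period 3.
209 ≡ 2 (mod 3), hence t_209 = t_2 = 5.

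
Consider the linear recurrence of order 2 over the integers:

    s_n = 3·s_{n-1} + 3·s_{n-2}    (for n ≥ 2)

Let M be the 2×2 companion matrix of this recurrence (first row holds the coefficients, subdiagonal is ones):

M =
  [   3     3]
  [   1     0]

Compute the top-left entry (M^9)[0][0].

133893

(M^9)[0][0] is the top entry after applying M 9 times to the unit state (1, 0). Equivalently it is h_{10} for the auxiliary sequence (h_n) obeying the same recurrence with h_1 = 1 and h_i = 0 for 0 ≤ i < 1:
h_2 = 3·1 + 3·0 = 3
h_3 = 3·3 + 3·1 = 12
h_4 = 3·12 + 3·3 = 45
h_5 = 3·45 + 3·12 = 171
h_6 = 3·171 + 3·45 = 648
h_7 = 3·648 + 3·171 = 2457
h_8 = 3·2457 + 3·648 = 9315
h_9 = 3·9315 + 3·2457 = 35316
h_10 = 3·35316 + 3·9315 = 133893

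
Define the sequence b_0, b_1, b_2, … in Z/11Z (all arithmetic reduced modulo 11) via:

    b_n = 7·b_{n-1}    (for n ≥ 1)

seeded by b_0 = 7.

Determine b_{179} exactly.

1

b_1 = 7·7 = 5
b_2 = 7·5 = 2
b_3 = 7·2 = 3
b_4 = 7·3 = 10
b_5 = 7·10 = 4
b_6 = 7·4 = 6
b_7 = 7·6 = 9
b_8 = 7·9 = 8
b_9 = 7·8 = 1
b_10 = 7·1 = 7
(b_10) = (7) = (b_0), so the sequence has period 10.
179 ≡ 9 (mod 10), hence b_179 = b_9 = 1.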